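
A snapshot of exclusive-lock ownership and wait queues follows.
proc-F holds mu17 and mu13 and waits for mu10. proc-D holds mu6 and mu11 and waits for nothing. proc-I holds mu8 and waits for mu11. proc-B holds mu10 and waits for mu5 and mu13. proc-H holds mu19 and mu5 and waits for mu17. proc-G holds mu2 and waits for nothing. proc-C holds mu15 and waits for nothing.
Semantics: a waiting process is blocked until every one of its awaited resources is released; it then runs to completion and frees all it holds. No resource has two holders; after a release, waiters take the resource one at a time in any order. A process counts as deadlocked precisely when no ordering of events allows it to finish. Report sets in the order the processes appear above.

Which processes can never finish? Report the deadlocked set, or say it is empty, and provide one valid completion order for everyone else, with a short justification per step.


Deadlocked: proc-F, proc-B and proc-H.
Key observation: proc-F -> proc-B -> proc-F is a circular wait — nothing in it can go first; proc-H is caught in further circular waits.
A valid finishing order for the others: proc-D, proc-I, proc-G, proc-C.
Step-by-step check:
  proc-D waits on nothing -> runs at once and releases mu6 and mu11
  proc-I waits on mu11 — all released -> runs and releases mu8
  proc-G waits on nothing -> runs at once and releases mu2
  proc-C waits on nothing -> runs at once and releases mu15


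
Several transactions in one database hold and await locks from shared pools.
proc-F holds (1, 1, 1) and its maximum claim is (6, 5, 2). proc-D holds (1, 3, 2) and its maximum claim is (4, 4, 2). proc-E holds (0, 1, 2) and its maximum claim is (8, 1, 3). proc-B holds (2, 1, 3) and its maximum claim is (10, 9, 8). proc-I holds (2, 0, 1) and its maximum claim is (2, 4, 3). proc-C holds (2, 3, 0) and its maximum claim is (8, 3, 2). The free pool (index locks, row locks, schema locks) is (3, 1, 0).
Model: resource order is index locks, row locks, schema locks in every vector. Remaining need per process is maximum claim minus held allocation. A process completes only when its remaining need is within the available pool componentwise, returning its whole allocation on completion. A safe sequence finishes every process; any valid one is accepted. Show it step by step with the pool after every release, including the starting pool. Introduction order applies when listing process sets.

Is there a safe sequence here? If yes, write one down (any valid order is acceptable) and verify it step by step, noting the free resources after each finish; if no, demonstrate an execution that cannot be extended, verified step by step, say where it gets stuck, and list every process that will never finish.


SAFE. One safe sequence: proc-D, proc-I, proc-C, proc-E, proc-F, proc-B.
Key observation: proc-D marks the first exact bind of the order: its need (3, 1, 0) fits the free (3, 1, 0) with zero slack on a requested resource.
Step-by-step check:
  pool = (3, 1, 0)
  proc-D needs (3, 1, 0) <= (3, 1, 0) -> finishes; pool += (1, 3, 2) = (4, 4, 2)
  proc-I needs (0, 4, 2) <= (4, 4, 2) -> finishes; pool += (2, 0, 1) = (6, 4, 3)
  proc-C needs (6, 0, 2) <= (6, 4, 3) -> finishes; pool += (2, 3, 0) = (8, 7, 3)
  proc-E needs (8, 0, 1) <= (8, 7, 3) -> finishes; pool += (0, 1, 2) = (8, 8, 5)
  proc-F needs (5, 4, 1) <= (8, 8, 5) -> finishes; pool += (1, 1, 1) = (9, 9, 6)
  proc-B needs (8, 8, 5) <= (9, 9, 6) -> finishes; pool += (2, 1, 3) = (11, 10, 9)


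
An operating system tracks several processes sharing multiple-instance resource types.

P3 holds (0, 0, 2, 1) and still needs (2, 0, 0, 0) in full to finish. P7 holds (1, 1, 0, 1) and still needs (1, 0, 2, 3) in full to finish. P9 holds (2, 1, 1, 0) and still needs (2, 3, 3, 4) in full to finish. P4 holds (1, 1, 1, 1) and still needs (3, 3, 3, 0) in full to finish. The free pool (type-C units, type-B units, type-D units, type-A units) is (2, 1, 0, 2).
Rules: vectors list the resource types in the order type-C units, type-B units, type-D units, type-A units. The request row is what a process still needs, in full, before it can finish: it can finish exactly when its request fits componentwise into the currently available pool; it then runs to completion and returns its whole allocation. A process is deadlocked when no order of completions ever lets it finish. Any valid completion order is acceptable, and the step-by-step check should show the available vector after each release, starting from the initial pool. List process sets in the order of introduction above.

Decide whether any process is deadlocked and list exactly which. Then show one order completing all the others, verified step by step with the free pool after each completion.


Deadlocked: P9 and P4.
Key observation: once P3, P7 finish, the pool peaks at (3, 2, 2, 4) — and every remaining process still needs more type-B units than that.
One completion order for the rest: P3, P7. Verifying each step:
  pool = (2, 1, 0, 2)
  run P3 (needs (2, 0, 0, 0), free (2, 1, 0, 2)); after release of (0, 0, 2, 1) the pool is (2, 1, 2, 3)
  run P7 (needs (1, 0, 2, 3), free (2, 1, 2, 3)); after release of (1, 1, 0, 1) the pool is (3, 2, 2, 4)
None of the blocked processes ever fits:
  P9 still needs (2, 3, 3, 4) but only (3, 2, 2, 4) is free — short on type-B units and type-D units
  P4 still needs (3, 3, 3, 0) but only (3, 2, 2, 4) is free — short on type-B units and type-D units


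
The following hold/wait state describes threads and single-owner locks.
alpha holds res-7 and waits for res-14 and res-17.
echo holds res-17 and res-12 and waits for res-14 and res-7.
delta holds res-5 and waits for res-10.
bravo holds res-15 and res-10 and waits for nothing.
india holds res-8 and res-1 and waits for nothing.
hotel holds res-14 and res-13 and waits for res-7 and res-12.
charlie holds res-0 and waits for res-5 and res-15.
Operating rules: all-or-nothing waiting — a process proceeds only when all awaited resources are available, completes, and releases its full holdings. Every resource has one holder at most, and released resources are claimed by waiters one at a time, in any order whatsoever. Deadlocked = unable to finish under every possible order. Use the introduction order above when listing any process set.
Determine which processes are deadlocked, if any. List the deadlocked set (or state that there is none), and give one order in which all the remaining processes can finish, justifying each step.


Deadlocked: alpha, echo and hotel.
Key observation: the loop alpha -> echo -> alpha blocks itself forever; hotel is caught in further circular waits.
One completion order for the rest: bravo, delta, india, charlie.
Step-by-step check:
  bravo: no waits; runs immediately, freeing res-15 and res-10
  delta: everything it awaited (res-10) is free; runs, freeing res-5
  india: no waits; runs immediately, freeing res-8 and res-1
  charlie: everything it awaited (res-5 and res-15) is free; runs, freeing res-0


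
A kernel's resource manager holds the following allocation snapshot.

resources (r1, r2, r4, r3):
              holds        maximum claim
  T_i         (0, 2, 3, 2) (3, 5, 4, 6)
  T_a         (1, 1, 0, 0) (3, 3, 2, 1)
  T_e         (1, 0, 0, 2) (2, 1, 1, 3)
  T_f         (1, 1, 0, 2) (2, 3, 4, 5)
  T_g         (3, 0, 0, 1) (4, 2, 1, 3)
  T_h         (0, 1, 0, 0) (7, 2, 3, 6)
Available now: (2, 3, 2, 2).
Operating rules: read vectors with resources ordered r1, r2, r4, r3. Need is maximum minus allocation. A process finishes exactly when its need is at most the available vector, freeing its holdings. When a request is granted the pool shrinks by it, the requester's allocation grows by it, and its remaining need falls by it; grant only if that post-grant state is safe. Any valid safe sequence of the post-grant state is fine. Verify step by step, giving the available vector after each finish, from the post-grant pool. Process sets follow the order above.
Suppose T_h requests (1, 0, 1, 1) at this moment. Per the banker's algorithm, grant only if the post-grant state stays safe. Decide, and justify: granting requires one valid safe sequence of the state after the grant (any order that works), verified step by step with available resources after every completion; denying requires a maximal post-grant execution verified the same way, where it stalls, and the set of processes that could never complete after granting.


GRANT. The post-grant state is safe; one safe sequence: T_e, T_g, T_i, T_f, T_a, T_h.
Key observation: after the grant the pool drops to (1, 3, 1, 1), which still lets T_e finish first and unwind the rest.
Step-by-step check of the post-grant state:
  pool = (1, 3, 1, 1)
  T_e: need (1, 1, 1, 1) fits (1, 3, 1, 1); releases (1, 0, 0, 2), pool now (2, 3, 1, 3)
  T_g: need (1, 2, 1, 2) fits (2, 3, 1, 3); releases (3, 0, 0, 1), pool now (5, 3, 1, 4)
  T_i: need (3, 3, 1, 4) fits (5, 3, 1, 4); releases (0, 2, 3, 2), pool now (5, 5, 4, 6)
  T_f: need (1, 2, 4, 3) fits (5, 5, 4, 6); releases (1, 1, 0, 2), pool now (6, 6, 4, 8)
  T_a: need (2, 2, 2, 1) fits (6, 6, 4, 8); releases (1, 1, 0, 0), pool now (7, 7, 4, 8)
  T_h: need (6, 1, 2, 5) fits (7, 7, 4, 8); releases (1, 1, 1, 1), pool now (8, 8, 5, 9)


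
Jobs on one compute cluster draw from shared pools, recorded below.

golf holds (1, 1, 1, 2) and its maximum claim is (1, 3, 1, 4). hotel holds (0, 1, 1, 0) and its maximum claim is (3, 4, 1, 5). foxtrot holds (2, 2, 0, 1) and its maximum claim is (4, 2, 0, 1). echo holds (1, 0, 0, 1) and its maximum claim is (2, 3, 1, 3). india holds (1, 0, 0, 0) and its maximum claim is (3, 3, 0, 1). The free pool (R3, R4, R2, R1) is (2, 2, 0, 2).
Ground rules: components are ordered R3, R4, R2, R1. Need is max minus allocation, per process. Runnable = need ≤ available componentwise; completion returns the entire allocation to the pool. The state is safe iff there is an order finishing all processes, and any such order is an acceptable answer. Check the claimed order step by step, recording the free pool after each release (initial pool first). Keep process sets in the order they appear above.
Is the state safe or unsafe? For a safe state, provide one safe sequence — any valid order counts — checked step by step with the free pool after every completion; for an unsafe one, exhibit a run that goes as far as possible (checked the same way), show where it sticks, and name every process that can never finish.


The state is SAFE; one workable sequence: foxtrot, india, golf, echo, hotel.
Key observation: foxtrot is the earliest step where a requested resource binds exactly: need (2, 0, 0, 0), pool (2, 2, 0, 2) at its turn.
Step-by-step check:
  pool = (2, 2, 0, 2)
  run foxtrot (needs (2, 0, 0, 0), free (2, 2, 0, 2)); after release of (2, 2, 0, 1) the pool is (4, 4, 0, 3)
  run india (needs (2, 3, 0, 1), free (4, 4, 0, 3)); after release of (1, 0, 0, 0) the pool is (5, 4, 0, 3)
  run golf (needs (0, 2, 0, 2), free (5, 4, 0, 3)); after release of (1, 1, 1, 2) the pool is (6, 5, 1, 5)
  run echo (needs (1, 3, 1, 2), free (6, 5, 1, 5)); after release of (1, 0, 0, 1) the pool is (7, 5, 1, 6)
  run hotel (needs (3, 3, 0, 5), free (7, 5, 1, 6)); after release of (0, 1, 1, 0) the pool is (7, 6, 2, 6)


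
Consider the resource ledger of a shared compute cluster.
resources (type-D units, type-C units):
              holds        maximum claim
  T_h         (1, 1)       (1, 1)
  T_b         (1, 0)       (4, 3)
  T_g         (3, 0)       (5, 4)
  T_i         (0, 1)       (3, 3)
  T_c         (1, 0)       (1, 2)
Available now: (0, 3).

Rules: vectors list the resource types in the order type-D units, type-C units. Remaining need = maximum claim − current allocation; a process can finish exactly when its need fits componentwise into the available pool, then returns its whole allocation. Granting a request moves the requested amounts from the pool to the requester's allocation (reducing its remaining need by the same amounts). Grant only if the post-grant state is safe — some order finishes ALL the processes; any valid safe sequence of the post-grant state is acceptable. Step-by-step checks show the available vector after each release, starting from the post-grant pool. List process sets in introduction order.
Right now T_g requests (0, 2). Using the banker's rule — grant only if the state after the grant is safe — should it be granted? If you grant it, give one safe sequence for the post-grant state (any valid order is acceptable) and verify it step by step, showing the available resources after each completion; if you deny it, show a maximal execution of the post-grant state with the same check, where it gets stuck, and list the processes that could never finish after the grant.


GRANT. The post-grant state is safe; one safe sequence: T_h, T_c, T_g, T_b, T_i.
Key observation: the grant leaves (0, 1) free — enough for T_h, whose release restarts the cascade.
Check on the post-grant state, step by step:
  pool = (0, 1)
  T_h: need (0, 0) fits (0, 1); releases (1, 1), pool now (1, 2)
  T_c: need (0, 2) fits (1, 2); releases (1, 0), pool now (2, 2)
  T_g: need (2, 2) fits (2, 2); releases (3, 2), pool now (5, 4)
  T_b: need (3, 3) fits (5, 4); releases (1, 0), pool now (6, 4)
  T_i: need (3, 2) fits (6, 4); releases (0, 1), pool now (6, 5)


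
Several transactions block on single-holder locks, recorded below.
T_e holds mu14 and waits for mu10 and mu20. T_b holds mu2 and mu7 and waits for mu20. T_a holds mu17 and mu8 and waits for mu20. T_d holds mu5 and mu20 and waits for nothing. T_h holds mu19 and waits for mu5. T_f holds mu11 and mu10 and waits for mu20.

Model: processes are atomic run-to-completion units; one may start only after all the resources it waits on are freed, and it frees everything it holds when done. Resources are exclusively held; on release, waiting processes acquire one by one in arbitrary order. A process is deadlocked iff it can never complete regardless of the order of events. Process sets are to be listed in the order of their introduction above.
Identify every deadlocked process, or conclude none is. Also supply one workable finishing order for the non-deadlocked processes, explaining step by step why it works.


Nothing here is deadlocked.
Key observation: although several processes wait, no cycle exists — each chain bottoms out at a free runner.
One completion order for the rest: T_d, T_h, T_a, T_f, T_b, T_e.
Step-by-step check:
  run T_d (it waits on nothing); releases mu5 and mu20
  T_h waits on mu5 — all released -> runs and releases mu19
  T_a waits on mu20 — all released -> runs and releases mu17 and mu8
  T_f waits on mu20 — all released -> runs and releases mu11 and mu10
  T_b waits on mu20 — all released -> runs and releases mu2 and mu7
  T_e waits on mu10 and mu20 — all released -> runs and releases mu14


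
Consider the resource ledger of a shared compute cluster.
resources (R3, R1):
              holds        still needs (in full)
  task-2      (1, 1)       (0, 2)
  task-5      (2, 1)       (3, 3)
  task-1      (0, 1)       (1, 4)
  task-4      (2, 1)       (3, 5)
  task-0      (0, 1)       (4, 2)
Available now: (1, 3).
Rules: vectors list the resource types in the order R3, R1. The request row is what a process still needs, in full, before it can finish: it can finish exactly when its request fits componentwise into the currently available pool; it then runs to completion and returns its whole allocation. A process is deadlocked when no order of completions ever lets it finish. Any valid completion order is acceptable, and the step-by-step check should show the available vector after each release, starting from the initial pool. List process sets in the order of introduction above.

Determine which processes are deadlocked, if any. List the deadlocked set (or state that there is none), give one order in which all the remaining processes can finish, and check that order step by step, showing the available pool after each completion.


The deadlocked set is task-5, task-4 and task-0.
Key observation: the wall is R3: completing task-2, task-1 brings the pool only to (2, 5), and all the rest need more.
One completion order for the rest: task-2, task-1. Step-by-step check:
  pool = (1, 3)
  task-2: need (0, 2) fits (1, 3); releases (1, 1), pool now (2, 4)
  task-1: need (1, 4) fits (2, 4); releases (0, 1), pool now (2, 5)
The stuck group stays short no matter what:
  task-5 cannot run: need (3, 3) vs free (2, 5) (insufficient R3)
  task-4 cannot run: need (3, 5) vs free (2, 5) (insufficient R3)
  task-0 cannot run: need (4, 2) vs free (2, 5) (insufficient R3)


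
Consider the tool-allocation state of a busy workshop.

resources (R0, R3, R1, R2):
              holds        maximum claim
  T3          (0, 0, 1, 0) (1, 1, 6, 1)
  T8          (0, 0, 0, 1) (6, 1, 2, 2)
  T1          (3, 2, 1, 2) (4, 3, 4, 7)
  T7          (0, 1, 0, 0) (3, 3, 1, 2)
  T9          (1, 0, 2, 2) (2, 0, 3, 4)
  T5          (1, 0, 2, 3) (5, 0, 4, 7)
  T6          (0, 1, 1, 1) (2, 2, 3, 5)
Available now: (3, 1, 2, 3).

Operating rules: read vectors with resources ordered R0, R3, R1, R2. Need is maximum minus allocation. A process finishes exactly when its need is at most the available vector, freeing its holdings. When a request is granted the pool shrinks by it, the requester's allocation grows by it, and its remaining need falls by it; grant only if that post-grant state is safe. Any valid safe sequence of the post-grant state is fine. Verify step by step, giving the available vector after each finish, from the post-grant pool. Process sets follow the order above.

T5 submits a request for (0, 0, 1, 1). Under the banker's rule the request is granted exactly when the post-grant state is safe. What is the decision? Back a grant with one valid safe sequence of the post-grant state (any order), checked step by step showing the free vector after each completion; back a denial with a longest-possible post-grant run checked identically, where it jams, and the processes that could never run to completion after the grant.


GRANT. The post-grant state is safe; one safe sequence: T9, T6, T1, T8, T5, T7, T3.
Key observation: the grant leaves (3, 1, 1, 2) free — enough for T9, whose release restarts the cascade.
Step-by-step check of the post-grant state:
  pool = (3, 1, 1, 2)
  T9 needs (1, 0, 1, 2) <= (3, 1, 1, 2) -> finishes; pool += (1, 0, 2, 2) = (4, 1, 3, 4)
  T6 needs (2, 1, 2, 4) <= (4, 1, 3, 4) -> finishes; pool += (0, 1, 1, 1) = (4, 2, 4, 5)
  T1 needs (1, 1, 3, 5) <= (4, 2, 4, 5) -> finishes; pool += (3, 2, 1, 2) = (7, 4, 5, 7)
  T8 needs (6, 1, 2, 1) <= (7, 4, 5, 7) -> finishes; pool += (0, 0, 0, 1) = (7, 4, 5, 8)
  T5 needs (4, 0, 1, 3) <= (7, 4, 5, 8) -> finishes; pool += (1, 0, 3, 4) = (8, 4, 8, 12)
  T7 needs (3, 2, 1, 2) <= (8, 4, 8, 12) -> finishes; pool += (0, 1, 0, 0) = (8, 5, 8, 12)
  T3 needs (1, 1, 5, 1) <= (8, 5, 8, 12) -> finishes; pool += (0, 0, 1, 0) = (8, 5, 9, 12)


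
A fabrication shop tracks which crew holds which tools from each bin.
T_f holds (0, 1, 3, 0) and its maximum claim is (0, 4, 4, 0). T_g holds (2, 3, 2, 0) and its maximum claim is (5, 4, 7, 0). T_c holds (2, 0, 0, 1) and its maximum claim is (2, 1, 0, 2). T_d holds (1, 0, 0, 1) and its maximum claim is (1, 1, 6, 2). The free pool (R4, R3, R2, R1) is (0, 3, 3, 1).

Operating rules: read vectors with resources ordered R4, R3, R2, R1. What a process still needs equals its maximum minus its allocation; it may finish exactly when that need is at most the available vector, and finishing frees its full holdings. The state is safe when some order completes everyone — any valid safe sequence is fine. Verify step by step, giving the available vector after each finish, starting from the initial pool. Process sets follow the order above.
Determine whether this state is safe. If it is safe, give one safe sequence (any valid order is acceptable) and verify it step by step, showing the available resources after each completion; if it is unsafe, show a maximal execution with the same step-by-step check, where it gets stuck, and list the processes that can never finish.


SAFE — a valid safe sequence is T_f, T_c, T_d, T_g.
Key observation: T_f marks the first exact bind of the order: its need (0, 3, 1, 0) fits the free (0, 3, 3, 1) with zero slack on a requested resource.
Step-by-step check:
  pool = (0, 3, 3, 1)
  T_f needs (0, 3, 1, 0) <= (0, 3, 3, 1) -> finishes; pool += (0, 1, 3, 0) = (0, 4, 6, 1)
  T_c needs (0, 1, 0, 1) <= (0, 4, 6, 1) -> finishes; pool += (2, 0, 0, 1) = (2, 4, 6, 2)
  T_d needs (0, 1, 6, 1) <= (2, 4, 6, 2) -> finishes; pool += (1, 0, 0, 1) = (3, 4, 6, 3)
  T_g needs (3, 1, 5, 0) <= (3, 4, 6, 3) -> finishes; pool += (2, 3, 2, 0) = (5, 7, 8, 3)


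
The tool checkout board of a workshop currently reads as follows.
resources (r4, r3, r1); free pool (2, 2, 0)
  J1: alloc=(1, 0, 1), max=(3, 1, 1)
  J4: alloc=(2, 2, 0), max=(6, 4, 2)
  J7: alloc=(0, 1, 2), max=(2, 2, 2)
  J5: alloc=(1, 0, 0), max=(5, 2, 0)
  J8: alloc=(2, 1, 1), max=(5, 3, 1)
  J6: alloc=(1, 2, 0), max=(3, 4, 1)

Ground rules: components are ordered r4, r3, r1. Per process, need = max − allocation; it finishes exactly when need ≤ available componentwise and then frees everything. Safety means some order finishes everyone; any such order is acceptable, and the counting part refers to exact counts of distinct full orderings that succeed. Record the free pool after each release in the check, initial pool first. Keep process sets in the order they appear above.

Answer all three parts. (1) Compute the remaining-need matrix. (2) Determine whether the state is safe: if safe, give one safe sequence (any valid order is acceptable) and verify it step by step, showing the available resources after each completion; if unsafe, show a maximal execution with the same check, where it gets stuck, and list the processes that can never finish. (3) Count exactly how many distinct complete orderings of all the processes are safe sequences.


(1) Need matrix, components ordered r4, r3, r1:
  J1: (2, 1, 0)
  J4: (4, 2, 2)
  J7: (2, 1, 0)
  J5: (4, 2, 0)
  J8: (3, 2, 0)
  J6: (2, 2, 1)
(2) The state is SAFE; one workable sequence: J7, J1, J8, J4, J5, J6.
Key observation: at J7 the run first touches a limit — (2, 1, 0) against (2, 2, 0), exact on a resource it actually requests.
Check, step by step:
  pool = (2, 2, 0)
  run J7 (needs (2, 1, 0), free (2, 2, 0)); after release of (0, 1, 2) the pool is (2, 3, 2)
  run J1 (needs (2, 1, 0), free (2, 3, 2)); after release of (1, 0, 1) the pool is (3, 3, 3)
  run J8 (needs (3, 2, 0), free (3, 3, 3)); after release of (2, 1, 1) the pool is (5, 4, 4)
  run J4 (needs (4, 2, 2), free (5, 4, 4)); after release of (2, 2, 0) the pool is (7, 6, 4)
  run J5 (needs (4, 2, 0), free (7, 6, 4)); after release of (1, 0, 0) the pool is (8, 6, 4)
  run J6 (needs (2, 2, 1), free (8, 6, 4)); after release of (1, 2, 0) the pool is (9, 8, 4)
(3) Precisely 76 of the possible complete orderings are safe sequences.


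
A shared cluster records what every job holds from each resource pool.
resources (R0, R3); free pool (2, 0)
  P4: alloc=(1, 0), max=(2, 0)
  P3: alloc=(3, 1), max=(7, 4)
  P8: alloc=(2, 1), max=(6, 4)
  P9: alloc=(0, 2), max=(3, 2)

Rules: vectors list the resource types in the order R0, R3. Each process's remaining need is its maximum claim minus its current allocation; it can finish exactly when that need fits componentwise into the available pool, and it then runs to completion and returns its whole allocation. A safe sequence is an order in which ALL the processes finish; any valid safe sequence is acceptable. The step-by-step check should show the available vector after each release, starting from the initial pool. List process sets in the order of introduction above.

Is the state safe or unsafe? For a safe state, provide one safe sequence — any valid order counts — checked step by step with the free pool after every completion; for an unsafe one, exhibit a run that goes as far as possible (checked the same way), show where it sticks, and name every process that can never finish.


The state is UNSAFE.
Key observation: the wall is R0: completing P4, P9 brings the pool only to (3, 2), and all the rest need more.
The run P4, P9 cannot be extended any further. Walking it through:
  pool = (2, 0)
  P4 needs (1, 0) <= (2, 0) -> finishes; pool += (1, 0) = (3, 0)
  P9 needs (3, 0) <= (3, 0) -> finishes; pool += (0, 2) = (3, 2)
  P3 cannot run: need (4, 3) vs free (3, 2) (insufficient R0 and R3)
  P8 cannot run: need (4, 3) vs free (3, 2) (insufficient R0 and R3)
Never able to finish: P3 and P8.


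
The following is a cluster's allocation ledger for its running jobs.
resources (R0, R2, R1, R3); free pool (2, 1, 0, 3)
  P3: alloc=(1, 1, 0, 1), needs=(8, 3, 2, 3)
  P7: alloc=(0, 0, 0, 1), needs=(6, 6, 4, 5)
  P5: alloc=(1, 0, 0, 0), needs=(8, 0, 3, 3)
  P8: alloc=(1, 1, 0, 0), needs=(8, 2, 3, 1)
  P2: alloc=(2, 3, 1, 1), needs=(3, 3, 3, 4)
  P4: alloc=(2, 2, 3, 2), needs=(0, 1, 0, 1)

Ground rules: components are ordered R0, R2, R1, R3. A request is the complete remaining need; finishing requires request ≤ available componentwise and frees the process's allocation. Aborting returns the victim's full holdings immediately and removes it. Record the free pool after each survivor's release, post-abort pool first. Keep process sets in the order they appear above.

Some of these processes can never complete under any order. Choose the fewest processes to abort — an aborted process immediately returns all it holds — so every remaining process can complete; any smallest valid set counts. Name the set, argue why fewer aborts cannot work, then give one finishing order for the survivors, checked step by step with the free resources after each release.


Minimum abort set: P5 and P8.
Key observation: no ordering could ever have run P3 before the abort of P5 and P8; with (2, 1, 0, 0) back in the pool it fits at step 3.
Why nothing smaller works — every single abort fails: P3 alone leaves P5 blocked (short on R0); P7 alone leaves P3 blocked (short on R0); P5 alone leaves P3 blocked (short on R0); P8 alone leaves P3 blocked (short on R0); P2 alone leaves P3 blocked (short on R0); P4 alone leaves P3 blocked (short on R0).
The survivors complete as P4, P2, P3, P7. Walking it through (starting from the post-abort pool):
  pool = (4, 2, 0, 3)
  P4: need (0, 1, 0, 1) fits (4, 2, 0, 3); releases (2, 2, 3, 2), pool now (6, 4, 3, 5)
  P2: need (3, 3, 3, 4) fits (6, 4, 3, 5); releases (2, 3, 1, 1), pool now (8, 7, 4, 6)
  P3: need (8, 3, 2, 3) fits (8, 7, 4, 6); releases (1, 1, 0, 1), pool now (9, 8, 4, 7)
  P7: need (6, 6, 4, 5) fits (9, 8, 4, 7); releases (0, 0, 0, 1), pool now (9, 8, 4, 8)


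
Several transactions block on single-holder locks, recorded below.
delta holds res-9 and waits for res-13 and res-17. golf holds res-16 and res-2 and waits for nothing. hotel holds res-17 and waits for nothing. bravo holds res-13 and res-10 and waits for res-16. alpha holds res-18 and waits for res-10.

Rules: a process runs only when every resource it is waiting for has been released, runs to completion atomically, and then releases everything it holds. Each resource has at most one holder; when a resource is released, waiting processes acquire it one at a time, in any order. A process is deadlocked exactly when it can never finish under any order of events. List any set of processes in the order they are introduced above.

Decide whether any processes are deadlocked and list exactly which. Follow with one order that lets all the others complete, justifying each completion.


Nothing here is deadlocked.
Key observation: although several processes wait, no cycle exists — each chain bottoms out at a free runner.
A valid finishing order for the others: golf, hotel, bravo, delta, alpha.
Walking it through:
  run golf (it waits on nothing); releases res-16 and res-2
  run hotel (it waits on nothing); releases res-17
  run bravo (all its waits — res-16 — are resolved); releases res-13 and res-10
  run delta (all its waits — res-13 and res-17 — are resolved); releases res-9
  run alpha (all its waits — res-10 — are resolved); releases res-18


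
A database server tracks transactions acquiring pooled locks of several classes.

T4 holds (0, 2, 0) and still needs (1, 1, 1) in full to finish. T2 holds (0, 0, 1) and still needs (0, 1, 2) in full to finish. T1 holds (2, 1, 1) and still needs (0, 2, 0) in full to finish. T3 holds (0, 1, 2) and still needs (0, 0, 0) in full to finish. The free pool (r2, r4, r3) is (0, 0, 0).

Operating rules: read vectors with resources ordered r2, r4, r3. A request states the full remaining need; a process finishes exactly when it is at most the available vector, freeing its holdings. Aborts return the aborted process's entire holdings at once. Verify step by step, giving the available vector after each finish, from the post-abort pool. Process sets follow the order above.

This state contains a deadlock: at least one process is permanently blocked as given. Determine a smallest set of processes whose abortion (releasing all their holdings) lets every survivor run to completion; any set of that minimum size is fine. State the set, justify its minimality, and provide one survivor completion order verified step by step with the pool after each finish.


The answer: abort T1.
Key observation: no ordering could ever have run T4 before the abort of T1; with (2, 1, 1) back in the pool it fits at step 1.
No smaller set exists: with zero aborts the deadlock remains.
One survivor order: T4, T3, T2. Check, step by step (post-abort pool first):
  pool = (2, 1, 1)
  T4 needs (1, 1, 1) <= (2, 1, 1) -> finishes; pool += (0, 2, 0) = (2, 3, 1)
  T3 needs (0, 0, 0) <= (2, 3, 1) -> finishes; pool += (0, 1, 2) = (2, 4, 3)
  T2 needs (0, 1, 2) <= (2, 4, 3) -> finishes; pool += (0, 0, 1) = (2, 4, 4)


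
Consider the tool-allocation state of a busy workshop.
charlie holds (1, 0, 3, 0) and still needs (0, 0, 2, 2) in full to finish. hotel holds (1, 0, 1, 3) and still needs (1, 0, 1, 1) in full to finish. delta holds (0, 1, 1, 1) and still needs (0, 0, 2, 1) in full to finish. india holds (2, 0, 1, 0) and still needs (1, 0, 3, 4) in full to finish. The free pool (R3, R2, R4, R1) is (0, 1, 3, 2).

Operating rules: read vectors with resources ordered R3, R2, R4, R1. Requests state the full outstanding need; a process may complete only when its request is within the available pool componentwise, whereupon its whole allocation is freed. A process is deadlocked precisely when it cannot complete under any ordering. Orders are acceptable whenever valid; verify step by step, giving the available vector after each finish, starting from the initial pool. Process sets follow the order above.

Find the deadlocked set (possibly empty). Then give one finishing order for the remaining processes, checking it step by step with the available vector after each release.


The deadlocked set is empty.
Key observation: charlie leads a chain of completions in which each release enables another process.
The rest can finish in the order charlie, hotel, delta, india. Step-by-step check:
  pool = (0, 1, 3, 2)
  charlie needs (0, 0, 2, 2) <= (0, 1, 3, 2) -> finishes; pool += (1, 0, 3, 0) = (1, 1, 6, 2)
  hotel needs (1, 0, 1, 1) <= (1, 1, 6, 2) -> finishes; pool += (1, 0, 1, 3) = (2, 1, 7, 5)
  delta needs (0, 0, 2, 1) <= (2, 1, 7, 5) -> finishes; pool += (0, 1, 1, 1) = (2, 2, 8, 6)
  india needs (1, 0, 3, 4) <= (2, 2, 8, 6) -> finishes; pool += (2, 0, 1, 0) = (4, 2, 9, 6)


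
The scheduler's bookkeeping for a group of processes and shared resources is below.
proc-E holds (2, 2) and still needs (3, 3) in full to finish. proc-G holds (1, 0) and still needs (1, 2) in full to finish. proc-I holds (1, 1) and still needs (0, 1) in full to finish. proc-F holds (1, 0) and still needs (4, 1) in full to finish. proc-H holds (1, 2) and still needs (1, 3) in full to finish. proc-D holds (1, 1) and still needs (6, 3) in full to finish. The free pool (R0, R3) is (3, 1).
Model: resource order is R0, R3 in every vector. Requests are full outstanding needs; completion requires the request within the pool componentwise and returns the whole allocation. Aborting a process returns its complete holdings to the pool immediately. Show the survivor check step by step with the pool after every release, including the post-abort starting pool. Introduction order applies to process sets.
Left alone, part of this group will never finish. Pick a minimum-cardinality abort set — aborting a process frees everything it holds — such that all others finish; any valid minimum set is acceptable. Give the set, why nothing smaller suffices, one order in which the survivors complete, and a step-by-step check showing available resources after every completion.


The answer: abort proc-E.
Key observation: aborting proc-E returns (2, 2), and proc-H — hopeless before — runs at step 3 with the returned capacity in the pool.
Minimality: the empty abort set fails — the state is deadlocked as it stands.
One survivor order: proc-I, proc-G, proc-H, proc-F, proc-D. Verifying each step (post-abort pool first):
  pool = (5, 3)
  proc-I: need (0, 1) fits (5, 3); releases (1, 1), pool now (6, 4)
  proc-G: need (1, 2) fits (6, 4); releases (1, 0), pool now (7, 4)
  proc-H: need (1, 3) fits (7, 4); releases (1, 2), pool now (8, 6)
  proc-F: need (4, 1) fits (8, 6); releases (1, 0), pool now (9, 6)
  proc-D: need (6, 3) fits (9, 6); releases (1, 1), pool now (10, 7)


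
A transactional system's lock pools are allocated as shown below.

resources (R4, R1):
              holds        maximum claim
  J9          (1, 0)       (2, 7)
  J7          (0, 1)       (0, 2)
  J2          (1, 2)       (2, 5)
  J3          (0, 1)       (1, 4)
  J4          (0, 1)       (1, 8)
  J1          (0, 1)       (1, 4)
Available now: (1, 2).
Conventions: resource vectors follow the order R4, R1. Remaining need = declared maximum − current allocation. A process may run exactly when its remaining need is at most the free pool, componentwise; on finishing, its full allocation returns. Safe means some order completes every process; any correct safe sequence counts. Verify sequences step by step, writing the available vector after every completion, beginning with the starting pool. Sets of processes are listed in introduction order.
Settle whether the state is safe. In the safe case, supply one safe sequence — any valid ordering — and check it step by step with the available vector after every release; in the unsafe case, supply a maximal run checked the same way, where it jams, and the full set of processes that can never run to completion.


SAFE — a valid safe sequence is J7, J3, J2, J1, J9, J4.
Key observation: at J3 the run first touches a limit — (1, 3) against (1, 3), exact on a resource it actually requests.
Walking it through:
  pool = (1, 2)
  J7 needs (0, 1) <= (1, 2) -> finishes; pool += (0, 1) = (1, 3)
  J3 needs (1, 3) <= (1, 3) -> finishes; pool += (0, 1) = (1, 4)
  J2 needs (1, 3) <= (1, 4) -> finishes; pool += (1, 2) = (2, 6)
  J1 needs (1, 3) <= (2, 6) -> finishes; pool += (0, 1) = (2, 7)
  J9 needs (1, 7) <= (2, 7) -> finishes; pool += (1, 0) = (3, 7)
  J4 needs (1, 7) <= (3, 7) -> finishes; pool += (0, 1) = (3, 8)


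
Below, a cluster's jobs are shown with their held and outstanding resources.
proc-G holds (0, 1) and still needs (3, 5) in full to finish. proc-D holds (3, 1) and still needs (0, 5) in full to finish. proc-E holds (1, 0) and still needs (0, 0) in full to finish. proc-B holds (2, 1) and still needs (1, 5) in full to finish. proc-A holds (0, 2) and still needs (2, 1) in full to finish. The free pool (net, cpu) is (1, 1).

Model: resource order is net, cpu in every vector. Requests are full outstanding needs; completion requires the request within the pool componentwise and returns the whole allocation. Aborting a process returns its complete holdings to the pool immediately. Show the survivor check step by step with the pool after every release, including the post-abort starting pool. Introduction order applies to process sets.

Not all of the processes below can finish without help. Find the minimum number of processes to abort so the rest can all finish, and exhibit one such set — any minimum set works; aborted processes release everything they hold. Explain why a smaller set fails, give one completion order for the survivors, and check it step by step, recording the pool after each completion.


Minimum abort set: proc-D and proc-B.
Key observation: no ordering could ever have run proc-G before the abort of proc-D and proc-B; with (5, 2) back in the pool it fits at step 3.
No one abort is enough; case by case: proc-G alone leaves proc-D blocked (short on cpu); proc-D alone leaves proc-G blocked (short on cpu); proc-E alone leaves proc-G blocked (short on net and cpu); proc-B alone leaves proc-G blocked (short on cpu); proc-A alone leaves proc-G blocked (short on net and cpu).
The survivors complete as proc-A, proc-E, proc-G. Step-by-step check (starting from the post-abort pool):
  pool = (6, 3)
  proc-A needs (2, 1) <= (6, 3) -> finishes; pool += (0, 2) = (6, 5)
  proc-E needs (0, 0) <= (6, 5) -> finishes; pool += (1, 0) = (7, 5)
  proc-G needs (3, 5) <= (7, 5) -> finishes; pool += (0, 1) = (7, 6)


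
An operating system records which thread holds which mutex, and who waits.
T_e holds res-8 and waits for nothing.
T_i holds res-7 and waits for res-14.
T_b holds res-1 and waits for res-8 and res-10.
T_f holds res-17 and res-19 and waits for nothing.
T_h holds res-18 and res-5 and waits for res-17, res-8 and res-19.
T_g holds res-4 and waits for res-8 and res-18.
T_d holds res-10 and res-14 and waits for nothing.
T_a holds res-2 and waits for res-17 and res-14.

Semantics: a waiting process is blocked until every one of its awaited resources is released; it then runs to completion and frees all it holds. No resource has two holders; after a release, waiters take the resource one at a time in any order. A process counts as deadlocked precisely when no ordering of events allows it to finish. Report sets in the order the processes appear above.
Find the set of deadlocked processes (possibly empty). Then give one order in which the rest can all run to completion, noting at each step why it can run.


The deadlocked set is empty.
Key observation: the waits form no ring: some process can always run, and its releases unblock the others one by one.
A valid finishing order for the others: T_f, T_e, T_h, T_g, T_d, T_a, T_b, T_i.
Check, step by step:
  T_f: no waits; runs immediately, freeing res-17 and res-19
  T_e: no waits; runs immediately, freeing res-8
  run T_h (all its waits — res-17, res-8 and res-19 — are resolved); releases res-18 and res-5
  run T_g (all its waits — res-8 and res-18 — are resolved); releases res-4
  T_d: no waits; runs immediately, freeing res-10 and res-14
  run T_a (all its waits — res-17 and res-14 — are resolved); releases res-2
  run T_b (all its waits — res-8 and res-10 — are resolved); releases res-1
  run T_i (all its waits — res-14 — are resolved); releases res-7


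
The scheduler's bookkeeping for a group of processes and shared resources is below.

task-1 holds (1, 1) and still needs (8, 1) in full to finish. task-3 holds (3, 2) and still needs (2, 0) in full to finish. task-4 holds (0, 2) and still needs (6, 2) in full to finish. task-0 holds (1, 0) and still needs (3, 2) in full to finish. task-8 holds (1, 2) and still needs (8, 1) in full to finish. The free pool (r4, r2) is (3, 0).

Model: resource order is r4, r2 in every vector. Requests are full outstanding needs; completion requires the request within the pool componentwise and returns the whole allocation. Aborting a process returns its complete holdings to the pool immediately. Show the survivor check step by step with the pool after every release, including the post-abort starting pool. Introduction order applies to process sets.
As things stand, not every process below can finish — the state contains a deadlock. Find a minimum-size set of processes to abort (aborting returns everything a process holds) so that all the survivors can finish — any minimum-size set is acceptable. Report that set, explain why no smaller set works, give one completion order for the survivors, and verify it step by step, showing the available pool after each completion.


Minimum abort set: task-1.
Key observation: before aborting task-1, task-8 was permanently blocked — no order could ever run it; afterwards it completes at step 3.
Minimality: the empty abort set fails — the state is deadlocked as it stands.
The survivors complete as task-3, task-0, task-8, task-4. Step-by-step check (starting from the post-abort pool):
  pool = (4, 1)
  task-3 needs (2, 0) <= (4, 1) -> finishes; pool += (3, 2) = (7, 3)
  task-0 needs (3, 2) <= (7, 3) -> finishes; pool += (1, 0) = (8, 3)
  task-8 needs (8, 1) <= (8, 3) -> finishes; pool += (1, 2) = (9, 5)
  task-4 needs (6, 2) <= (9, 5) -> finishes; pool += (0, 2) = (9, 7)
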